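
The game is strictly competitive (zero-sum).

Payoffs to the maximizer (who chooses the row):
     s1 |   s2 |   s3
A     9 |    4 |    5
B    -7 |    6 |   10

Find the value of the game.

Column s3 is strictly dominated by s2 for the minimizer (it gives the maximizer more in every row).
The remaining 2×2 game on (A, B) × (s1, s2) has no saddle point. Let the maximizer play A with probability p; indifference gives 9p − 7(1−p) = 4p + 6(1−p), so p = 13/18.
Similarly the minimizer's optimal q on s1 is 1/9, and the value is 9·(1/9) + (4)·(8/9) = 41/9.

41/9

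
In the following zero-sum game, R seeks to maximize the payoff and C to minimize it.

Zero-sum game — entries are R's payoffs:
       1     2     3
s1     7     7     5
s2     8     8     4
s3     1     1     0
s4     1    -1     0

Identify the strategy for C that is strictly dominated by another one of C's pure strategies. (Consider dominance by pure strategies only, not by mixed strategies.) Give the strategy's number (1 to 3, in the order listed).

C prefers columns that give R less. Compare 1 with 3: 5 < 7, 4 < 8, 0 < 1, 0 < 1.
So 3 strictly dominates 1 for C; 1 is strictly dominated.

1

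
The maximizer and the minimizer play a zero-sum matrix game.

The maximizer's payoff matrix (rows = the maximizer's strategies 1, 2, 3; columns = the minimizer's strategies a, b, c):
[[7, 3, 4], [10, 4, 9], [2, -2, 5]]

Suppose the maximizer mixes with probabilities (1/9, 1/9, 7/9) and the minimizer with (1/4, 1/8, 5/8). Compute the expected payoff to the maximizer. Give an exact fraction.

Against (1/4, 1/8, 5/8), each row's expected payoff is 1: 37/8; 2: 69/8; 3: 27/8.
Taking the (1/9, 1/9, 7/9)-weighted average: (1/9)·(37/8) + (1/9)·(69/8) + (7/9)·(27/8) = 295/72.

295/72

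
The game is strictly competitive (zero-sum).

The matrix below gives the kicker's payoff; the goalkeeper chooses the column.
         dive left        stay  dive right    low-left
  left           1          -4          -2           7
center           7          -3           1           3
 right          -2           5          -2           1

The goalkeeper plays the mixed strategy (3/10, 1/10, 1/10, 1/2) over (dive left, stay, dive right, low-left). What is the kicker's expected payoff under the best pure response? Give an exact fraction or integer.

17/5

left: (1)·(3/10) + (-4)·(1/10) + (-2)·(1/10) + (7)·(1/2) = 16/5.
center: (7)·(3/10) + (-3)·(1/10) + (1)·(1/10) + (3)·(1/2) = 17/5.
right: (-2)·(3/10) + (5)·(1/10) + (-2)·(1/10) + (1)·(1/2) = 1/5.
The best pure response is center with expected payoff 17/5.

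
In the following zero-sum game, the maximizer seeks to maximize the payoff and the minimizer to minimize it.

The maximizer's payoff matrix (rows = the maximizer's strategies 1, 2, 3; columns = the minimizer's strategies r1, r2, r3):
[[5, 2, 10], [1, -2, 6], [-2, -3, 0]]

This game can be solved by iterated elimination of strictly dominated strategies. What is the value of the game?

Column r1 is strictly dominated by r2 for the minimizer (2<5, -2<1, -3<-2); eliminate r1.
Column r3 is strictly dominated by r2 for the minimizer (2<10, -2<6, -3<0); eliminate r3.
Row 3 is strictly dominated by row 1 (2>-3); eliminate 3.
Row 2 is strictly dominated by row 1 (2>-2); eliminate 2.
Only (1, r2) remains, with payoff 2.

2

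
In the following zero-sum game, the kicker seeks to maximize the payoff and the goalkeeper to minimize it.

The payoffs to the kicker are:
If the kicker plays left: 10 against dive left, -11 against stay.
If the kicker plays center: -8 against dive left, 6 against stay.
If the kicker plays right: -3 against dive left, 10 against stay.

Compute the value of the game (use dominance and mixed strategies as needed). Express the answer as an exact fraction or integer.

Row center is strictly dominated by row right, so the kicker never plays it.
The remaining 2×2 game on (left, right) × (dive left, stay) has no saddle point. Let the kicker play left with probability p; indifference gives 10p − 3(1−p) = −11p + 10(1−p), so p = 13/34.
Similarly the goalkeeper's optimal q on dive left is 21/34, and the value is 10·(21/34) + (-11)·(13/34) = 67/34.

67/34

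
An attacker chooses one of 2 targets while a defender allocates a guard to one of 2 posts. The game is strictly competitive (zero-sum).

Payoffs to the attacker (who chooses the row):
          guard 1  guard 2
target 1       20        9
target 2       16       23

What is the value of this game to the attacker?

Row minima are 9 and 16, so the attacker's maximin is 16; column maxima are 20 and 23, so the defender's minimax is 20. These differ, so the equilibrium is in mixed strategies.
Let the attacker play target 1 with probability p. The defender is indifferent when 20p + 16(1−p) = 9p + 23(1−p), giving p = 7/18.
Let the defender play guard 1 with probability q. The attacker is indifferent when 20q + 9(1−q) = 16q + 23(1−q), giving q = 7/9.
The value is 20·(7/9) + (9)·(2/9) = 158/9.

158/9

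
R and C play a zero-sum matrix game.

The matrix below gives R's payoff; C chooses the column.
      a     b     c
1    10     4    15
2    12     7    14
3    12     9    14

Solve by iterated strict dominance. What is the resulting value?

Column a is strictly dominated by b for C (4<10, 7<12, 9<12); eliminate a.
Column c is strictly dominated by b for C (4<15, 7<14, 9<14); eliminate c.
Row 1 is strictly dominated by row 2 (7>4); eliminate 1.
Row 2 is strictly dominated by row 3 (9>7); eliminate 2.
Only (3, b) remains, with payoff 9.

9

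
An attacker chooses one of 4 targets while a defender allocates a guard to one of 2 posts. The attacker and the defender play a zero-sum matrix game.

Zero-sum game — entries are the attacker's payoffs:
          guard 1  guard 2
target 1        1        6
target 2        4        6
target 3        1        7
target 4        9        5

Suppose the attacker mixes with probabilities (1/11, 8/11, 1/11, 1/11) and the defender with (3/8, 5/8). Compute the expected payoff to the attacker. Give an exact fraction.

Against (3/8, 5/8), each row's expected payoff is target 1: 33/8; target 2: 21/4; target 3: 19/4; target 4: 13/2.
Taking the (1/11, 8/11, 1/11, 1/11)-weighted average: (1/11)·(33/8) + (8/11)·(21/4) + (1/11)·(19/4) + (1/11)·(13/2) = 459/88.

459/88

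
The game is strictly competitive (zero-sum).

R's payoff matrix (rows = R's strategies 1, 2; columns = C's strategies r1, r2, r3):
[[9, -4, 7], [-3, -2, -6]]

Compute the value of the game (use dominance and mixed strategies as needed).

Column r1 is strictly dominated by r3 for C (it gives R more in every row).
The remaining 2×2 game on (1, 2) × (r2, r3) has no saddle point. Let R play 1 with probability p; indifference gives −4p − 2(1−p) = 7p − 6(1−p), so p = 4/15.
Similarly C's optimal q on r2 is 13/15, and the value is -4·(13/15) + (7)·(2/15) = -38/15.

-38/15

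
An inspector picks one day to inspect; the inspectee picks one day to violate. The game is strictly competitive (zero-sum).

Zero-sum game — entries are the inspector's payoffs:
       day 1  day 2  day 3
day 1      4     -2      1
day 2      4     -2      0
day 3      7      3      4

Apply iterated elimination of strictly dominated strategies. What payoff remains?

3

Row day 2 is strictly dominated by row day 3 (7>4, 3>-2, 4>0); eliminate day 2.
Column day 3 is strictly dominated by day 2 for the inspectee (-2<1, 3<4); eliminate day 3.
Row day 1 is strictly dominated by row day 3 (7>4, 3>-2); eliminate day 1.
Column day 1 is strictly dominated by day 2 for the inspectee (3<7); eliminate day 1.
Only (day 3, day 2) remains, with payoff 3.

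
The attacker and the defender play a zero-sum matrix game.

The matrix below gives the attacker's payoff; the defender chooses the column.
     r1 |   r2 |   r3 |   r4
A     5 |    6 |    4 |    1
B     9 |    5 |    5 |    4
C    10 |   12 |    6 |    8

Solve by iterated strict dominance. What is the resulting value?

Column r2 is strictly dominated by r4 for the defender (1<6, 4<5, 8<12); eliminate r2.
Row B is strictly dominated by row C (10>9, 6>5, 8>4); eliminate B.
Column r1 is strictly dominated by r3 for the defender (4<5, 6<10); eliminate r1.
Row A is strictly dominated by row C (6>4, 8>1); eliminate A.
Column r4 is strictly dominated by r3 for the defender (6<8); eliminate r4.
Only (C, r3) remains, with payoff 6.

6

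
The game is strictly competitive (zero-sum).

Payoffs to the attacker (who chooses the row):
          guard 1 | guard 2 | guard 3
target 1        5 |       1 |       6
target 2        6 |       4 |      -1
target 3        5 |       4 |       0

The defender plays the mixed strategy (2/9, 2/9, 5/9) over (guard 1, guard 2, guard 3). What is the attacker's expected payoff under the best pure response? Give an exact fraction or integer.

target 1: (5)·(2/9) + (1)·(2/9) + (6)·(5/9) = 14/3.
target 2: (6)·(2/9) + (4)·(2/9) + (-1)·(5/9) = 5/3.
target 3: (5)·(2/9) + (4)·(2/9) + (0)·(5/9) = 2.
The best pure response is target 1 with expected payoff 14/3.

14/3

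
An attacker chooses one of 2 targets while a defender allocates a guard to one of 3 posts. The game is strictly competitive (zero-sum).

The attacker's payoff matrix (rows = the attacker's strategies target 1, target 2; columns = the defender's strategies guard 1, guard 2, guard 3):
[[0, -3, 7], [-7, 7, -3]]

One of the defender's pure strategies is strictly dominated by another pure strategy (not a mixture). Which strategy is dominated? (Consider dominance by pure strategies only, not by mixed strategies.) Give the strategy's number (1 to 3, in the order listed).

3

The defender prefers columns that give the attacker less. Compare guard 3 with guard 1: 0 < 7, -7 < -3.
So guard 1 strictly dominates guard 3 for the defender; guard 3 is strictly dominated.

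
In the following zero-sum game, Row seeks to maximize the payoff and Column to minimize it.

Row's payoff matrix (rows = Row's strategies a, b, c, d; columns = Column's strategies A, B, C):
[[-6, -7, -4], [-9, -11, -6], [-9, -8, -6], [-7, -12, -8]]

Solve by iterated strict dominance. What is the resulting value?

-7

Row b is strictly dominated by row a (-6>-9, -7>-11, -4>-6); eliminate b.
Column C is strictly dominated by B for Column (-7<-4, -8<-6, -12<-8); eliminate C.
Row c is strictly dominated by row a (-6>-9, -7>-8); eliminate c.
Column A is strictly dominated by B for Column (-7<-6, -12<-7); eliminate A.
Row d is strictly dominated by row a (-7>-12); eliminate d.
Only (a, B) remains, with payoff -7.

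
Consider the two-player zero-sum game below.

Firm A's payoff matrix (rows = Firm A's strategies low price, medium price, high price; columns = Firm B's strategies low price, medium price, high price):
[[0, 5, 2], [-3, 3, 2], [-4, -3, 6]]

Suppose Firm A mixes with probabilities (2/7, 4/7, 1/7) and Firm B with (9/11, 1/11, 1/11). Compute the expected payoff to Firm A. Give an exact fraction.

Against (9/11, 1/11, 1/11), each row's expected payoff is low price: 7/11; medium price: -2; high price: -3.
Taking the (2/7, 4/7, 1/7)-weighted average: (2/7)·(7/11) + (4/7)·(-2) + (1/7)·(-3) = -107/77.

-107/77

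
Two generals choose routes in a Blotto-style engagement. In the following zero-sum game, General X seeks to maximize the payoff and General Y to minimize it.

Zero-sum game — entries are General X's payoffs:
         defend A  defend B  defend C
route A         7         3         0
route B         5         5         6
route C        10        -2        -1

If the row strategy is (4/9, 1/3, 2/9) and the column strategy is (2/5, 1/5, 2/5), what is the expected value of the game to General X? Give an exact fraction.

181/45

Against (2/5, 1/5, 2/5), each row's expected payoff is route A: 17/5; route B: 27/5; route C: 16/5.
Taking the (4/9, 1/3, 2/9)-weighted average: (4/9)·(17/5) + (1/3)·(27/5) + (2/9)·(16/5) = 181/45.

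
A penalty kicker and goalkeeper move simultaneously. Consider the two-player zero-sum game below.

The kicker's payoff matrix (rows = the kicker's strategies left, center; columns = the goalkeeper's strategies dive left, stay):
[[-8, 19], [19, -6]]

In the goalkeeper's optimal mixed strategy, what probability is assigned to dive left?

Row minima are -8 and -6, so the kicker's maximin is -6; column maxima are 19 and 19, so the goalkeeper's minimax is 19. These differ, so the equilibrium is in mixed strategies.
Let the goalkeeper play dive left with probability q. The kicker is indifferent when −8q + 19(1−q) = 19q − 6(1−q), giving q = 25/52.

25/52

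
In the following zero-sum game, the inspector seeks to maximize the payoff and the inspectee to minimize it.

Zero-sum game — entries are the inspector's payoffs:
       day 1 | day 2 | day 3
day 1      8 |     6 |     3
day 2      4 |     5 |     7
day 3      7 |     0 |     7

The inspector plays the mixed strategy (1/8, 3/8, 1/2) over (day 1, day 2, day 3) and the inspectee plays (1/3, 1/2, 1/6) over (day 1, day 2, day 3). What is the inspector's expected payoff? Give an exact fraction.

Against (1/3, 1/2, 1/6), each row's expected payoff is day 1: 37/6; day 2: 5; day 3: 7/2.
Taking the (1/8, 3/8, 1/2)-weighted average: (1/8)·(37/6) + (3/8)·(5) + (1/2)·(7/2) = 211/48.

211/48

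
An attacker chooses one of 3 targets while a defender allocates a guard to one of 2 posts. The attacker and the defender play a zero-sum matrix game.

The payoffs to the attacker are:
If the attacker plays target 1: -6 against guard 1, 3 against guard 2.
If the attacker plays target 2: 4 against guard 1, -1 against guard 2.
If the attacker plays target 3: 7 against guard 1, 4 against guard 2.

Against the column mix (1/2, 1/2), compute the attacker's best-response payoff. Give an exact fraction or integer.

11/2

target 1: (-6)·(1/2) + (3)·(1/2) = -3/2.
target 2: (4)·(1/2) + (-1)·(1/2) = 3/2.
target 3: (7)·(1/2) + (4)·(1/2) = 11/2.
The best pure response is target 3 with expected payoff 11/2.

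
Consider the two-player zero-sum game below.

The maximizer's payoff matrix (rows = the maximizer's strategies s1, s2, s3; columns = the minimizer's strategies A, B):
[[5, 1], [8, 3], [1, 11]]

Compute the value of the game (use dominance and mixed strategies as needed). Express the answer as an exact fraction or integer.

Row s1 is strictly dominated by row s2, so the maximizer never plays it.
The remaining 2×2 game on (s2, s3) × (A, B) has no saddle point. Let the maximizer play s2 with probability p; indifference gives 8p + (1−p) = 3p + 11(1−p), so p = 2/3.
Similarly the minimizer's optimal q on A is 8/15, and the value is 8·(8/15) + (3)·(7/15) = 17/3.

17/3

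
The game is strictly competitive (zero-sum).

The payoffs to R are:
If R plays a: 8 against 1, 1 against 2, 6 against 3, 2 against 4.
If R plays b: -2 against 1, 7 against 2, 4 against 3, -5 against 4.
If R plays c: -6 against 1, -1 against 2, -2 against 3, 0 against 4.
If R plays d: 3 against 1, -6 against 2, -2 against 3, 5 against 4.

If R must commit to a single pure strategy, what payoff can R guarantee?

The worst-case payoff for each row is a: 1, b: -5, c: -6, d: -6.
The best of these is 1.

1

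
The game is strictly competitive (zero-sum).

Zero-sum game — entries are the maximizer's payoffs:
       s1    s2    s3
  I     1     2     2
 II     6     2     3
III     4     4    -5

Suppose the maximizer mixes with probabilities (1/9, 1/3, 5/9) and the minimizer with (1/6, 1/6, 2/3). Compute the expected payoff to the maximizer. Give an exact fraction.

11/54

Against (1/6, 1/6, 2/3), each row's expected payoff is I: 11/6; II: 10/3; III: -2.
Taking the (1/9, 1/3, 5/9)-weighted average: (1/9)·(11/6) + (1/3)·(10/3) + (5/9)·(-2) = 11/54.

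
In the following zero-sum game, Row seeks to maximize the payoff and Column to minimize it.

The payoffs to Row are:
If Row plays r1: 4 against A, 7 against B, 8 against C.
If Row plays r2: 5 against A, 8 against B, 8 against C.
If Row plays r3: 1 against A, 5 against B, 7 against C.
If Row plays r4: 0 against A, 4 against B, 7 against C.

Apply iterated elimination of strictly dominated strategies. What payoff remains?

5

Column B is strictly dominated by A for Column (4<7, 5<8, 1<5, 0<4); eliminate B.
Column C is strictly dominated by A for Column (4<8, 5<8, 1<7, 0<7); eliminate C.
Row r3 is strictly dominated by row r1 (4>1); eliminate r3.
Row r1 is strictly dominated by row r2 (5>4); eliminate r1.
Row r4 is strictly dominated by row r2 (5>0); eliminate r4.
Only (r2, A) remains, with payoff 5.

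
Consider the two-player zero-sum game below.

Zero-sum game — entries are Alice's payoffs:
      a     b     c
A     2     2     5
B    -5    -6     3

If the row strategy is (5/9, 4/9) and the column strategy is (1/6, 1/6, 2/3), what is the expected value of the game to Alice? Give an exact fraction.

Against (1/6, 1/6, 2/3), each row's expected payoff is A: 4; B: 1/6.
Taking the (5/9, 4/9)-weighted average: (5/9)·(4) + (4/9)·(1/6) = 62/27.

62/27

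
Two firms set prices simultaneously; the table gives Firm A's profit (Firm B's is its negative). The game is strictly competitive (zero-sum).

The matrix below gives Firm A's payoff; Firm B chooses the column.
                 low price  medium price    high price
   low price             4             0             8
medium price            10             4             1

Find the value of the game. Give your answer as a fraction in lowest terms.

Column low price is strictly dominated by medium price for Firm B (it gives Firm A more in every row).
The remaining 2×2 game on (low price, medium price) × (medium price, high price) has no saddle point. Let Firm A play low price with probability p; indifference gives 4(1−p) = 8p + (1−p), so p = 3/11.
Similarly Firm B's optimal q on medium price is 7/11, and the value is 0·(7/11) + (8)·(4/11) = 32/11.

32/11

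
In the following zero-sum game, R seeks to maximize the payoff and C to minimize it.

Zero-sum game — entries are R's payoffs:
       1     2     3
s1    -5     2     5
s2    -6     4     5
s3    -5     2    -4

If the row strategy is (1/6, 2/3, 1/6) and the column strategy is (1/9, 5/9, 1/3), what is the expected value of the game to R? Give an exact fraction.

Against (1/9, 5/9, 1/3), each row's expected payoff is s1: 20/9; s2: 29/9; s3: -7/9.
Taking the (1/6, 2/3, 1/6)-weighted average: (1/6)·(20/9) + (2/3)·(29/9) + (1/6)·(-7/9) = 43/18.

43/18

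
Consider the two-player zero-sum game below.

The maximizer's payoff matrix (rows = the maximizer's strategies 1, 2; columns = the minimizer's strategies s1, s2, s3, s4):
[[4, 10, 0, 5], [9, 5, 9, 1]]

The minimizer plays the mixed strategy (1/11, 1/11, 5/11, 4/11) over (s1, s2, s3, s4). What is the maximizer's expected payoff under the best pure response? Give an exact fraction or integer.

1: (4)·(1/11) + (10)·(1/11) + (0)·(5/11) + (5)·(4/11) = 34/11.
2: (9)·(1/11) + (5)·(1/11) + (9)·(5/11) + (1)·(4/11) = 63/11.
The best pure response is 2 with expected payoff 63/11.

63/11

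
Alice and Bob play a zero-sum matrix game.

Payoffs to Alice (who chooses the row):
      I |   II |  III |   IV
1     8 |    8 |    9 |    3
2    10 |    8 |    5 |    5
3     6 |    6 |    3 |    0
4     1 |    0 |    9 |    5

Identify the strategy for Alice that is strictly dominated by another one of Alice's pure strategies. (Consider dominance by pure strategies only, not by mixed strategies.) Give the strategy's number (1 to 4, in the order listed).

3

Compare 3 with 1: 8 > 6, 8 > 6, 9 > 3, 3 > 0.
So 1 strictly dominates 3 for Alice; 3 is strictly dominated.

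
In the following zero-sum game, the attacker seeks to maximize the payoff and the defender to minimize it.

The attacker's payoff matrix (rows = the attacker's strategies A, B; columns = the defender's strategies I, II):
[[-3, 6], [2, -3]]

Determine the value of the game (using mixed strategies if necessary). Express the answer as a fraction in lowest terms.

3/14

Row minima are -3 and -3, so the attacker's maximin is -3; column maxima are 2 and 6, so the defender's minimax is 2. These differ, so the equilibrium is in mixed strategies.
Let the attacker play A with probability p. The defender is indifferent when −3p + 2(1−p) = 6p − 3(1−p), giving p = 5/14.
Let the defender play I with probability q. The attacker is indifferent when −3q + 6(1−q) = 2q − 3(1−q), giving q = 9/14.
The value is -3·(9/14) + (6)·(5/14) = 3/14.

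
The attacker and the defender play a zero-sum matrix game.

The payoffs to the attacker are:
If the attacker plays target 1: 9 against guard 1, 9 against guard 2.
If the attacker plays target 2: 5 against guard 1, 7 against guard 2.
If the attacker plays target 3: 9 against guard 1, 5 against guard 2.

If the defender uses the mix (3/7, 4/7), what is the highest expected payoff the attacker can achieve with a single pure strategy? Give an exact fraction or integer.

target 1: (9)·(3/7) + (9)·(4/7) = 9.
target 2: (5)·(3/7) + (7)·(4/7) = 43/7.
target 3: (9)·(3/7) + (5)·(4/7) = 47/7.
The best pure response is target 1 with expected payoff 9.

9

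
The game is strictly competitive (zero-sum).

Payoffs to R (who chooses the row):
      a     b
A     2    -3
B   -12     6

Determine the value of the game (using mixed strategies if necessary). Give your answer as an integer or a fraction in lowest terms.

Row minima are -3 and -12, so R's maximin is -3; column maxima are 2 and 6, so C's minimax is 2. These differ, so the equilibrium is in mixed strategies.
Let R play A with probability p. C is indifferent when 2p − 12(1−p) = −3p + 6(1−p), giving p = 18/23.
Let C play a with probability q. R is indifferent when 2q − 3(1−q) = −12q + 6(1−q), giving q = 9/23.
The value is 2·(9/23) + (-3)·(14/23) = -24/23.

-24/23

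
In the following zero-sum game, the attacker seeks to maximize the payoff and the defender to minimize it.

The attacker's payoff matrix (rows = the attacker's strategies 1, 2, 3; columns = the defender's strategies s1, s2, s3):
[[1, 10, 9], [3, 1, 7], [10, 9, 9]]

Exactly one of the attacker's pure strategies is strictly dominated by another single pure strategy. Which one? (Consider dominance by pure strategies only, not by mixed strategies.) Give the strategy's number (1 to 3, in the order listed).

2

Compare 2 with 3: 10 > 3, 9 > 1, 9 > 7.
So 3 strictly dominates 2 for the attacker; 2 is strictly dominated.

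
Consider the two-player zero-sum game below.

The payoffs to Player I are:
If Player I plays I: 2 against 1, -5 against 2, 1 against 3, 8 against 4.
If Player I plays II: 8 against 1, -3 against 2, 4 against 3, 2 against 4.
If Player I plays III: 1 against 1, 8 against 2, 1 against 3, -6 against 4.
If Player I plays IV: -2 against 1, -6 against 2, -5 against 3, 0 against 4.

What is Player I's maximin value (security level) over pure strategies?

-3

The worst-case payoff for each row is I: -5, II: -3, III: -6, IV: -6.
The best of these is -3.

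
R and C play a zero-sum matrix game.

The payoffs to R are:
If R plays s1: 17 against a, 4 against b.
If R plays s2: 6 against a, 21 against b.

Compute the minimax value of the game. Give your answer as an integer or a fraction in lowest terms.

Row minima are 4 and 6, so R's maximin is 6; column maxima are 17 and 21, so C's minimax is 17. These differ, so the equilibrium is in mixed strategies.
Let R play s1 with probability p. C is indifferent when 17p + 6(1−p) = 4p + 21(1−p), giving p = 15/28.
Let C play a with probability q. R is indifferent when 17q + 4(1−q) = 6q + 21(1−q), giving q = 17/28.
The value is 17·(17/28) + (4)·(11/28) = 333/28.

333/28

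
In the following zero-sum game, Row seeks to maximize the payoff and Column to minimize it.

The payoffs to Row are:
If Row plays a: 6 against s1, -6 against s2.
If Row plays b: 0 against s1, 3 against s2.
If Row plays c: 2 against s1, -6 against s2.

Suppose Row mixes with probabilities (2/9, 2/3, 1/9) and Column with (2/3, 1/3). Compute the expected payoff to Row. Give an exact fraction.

Against (2/3, 1/3), each row's expected payoff is a: 2; b: 1; c: -2/3.
Taking the (2/9, 2/3, 1/9)-weighted average: (2/9)·(2) + (2/3)·(1) + (1/9)·(-2/3) = 28/27.

28/27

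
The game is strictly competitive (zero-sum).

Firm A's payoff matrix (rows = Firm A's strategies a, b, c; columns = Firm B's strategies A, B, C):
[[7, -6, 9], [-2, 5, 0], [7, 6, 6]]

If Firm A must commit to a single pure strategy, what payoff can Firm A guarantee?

The worst-case payoff for each row is a: -6, b: -2, c: 6.
The best of these is 6.

6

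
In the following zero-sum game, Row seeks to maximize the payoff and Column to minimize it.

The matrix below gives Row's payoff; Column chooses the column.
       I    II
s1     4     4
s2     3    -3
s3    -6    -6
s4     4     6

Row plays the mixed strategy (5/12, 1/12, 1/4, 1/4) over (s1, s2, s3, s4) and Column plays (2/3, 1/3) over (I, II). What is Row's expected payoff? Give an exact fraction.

17/12

Against (2/3, 1/3), each row's expected payoff is s1: 4; s2: 1; s3: -6; s4: 14/3.
Taking the (5/12, 1/12, 1/4, 1/4)-weighted average: (5/12)·(4) + (1/12)·(1) + (1/4)·(-6) + (1/4)·(14/3) = 17/12.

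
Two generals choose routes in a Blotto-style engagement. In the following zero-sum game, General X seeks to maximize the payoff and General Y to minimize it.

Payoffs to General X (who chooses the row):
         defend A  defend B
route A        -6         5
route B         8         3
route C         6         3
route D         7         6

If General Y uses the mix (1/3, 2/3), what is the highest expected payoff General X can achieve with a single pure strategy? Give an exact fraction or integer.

route A: (-6)·(1/3) + (5)·(2/3) = 4/3.
route B: (8)·(1/3) + (3)·(2/3) = 14/3.
route C: (6)·(1/3) + (3)·(2/3) = 4.
route D: (7)·(1/3) + (6)·(2/3) = 19/3.
The best pure response is route D with expected payoff 19/3.

19/3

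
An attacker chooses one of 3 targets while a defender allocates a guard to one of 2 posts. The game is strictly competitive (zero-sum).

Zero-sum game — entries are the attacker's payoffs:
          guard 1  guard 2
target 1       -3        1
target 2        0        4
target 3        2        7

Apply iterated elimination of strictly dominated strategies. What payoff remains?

2

Row target 1 is strictly dominated by row target 2 (0>-3, 4>1); eliminate target 1.
Column guard 2 is strictly dominated by guard 1 for the defender (0<4, 2<7); eliminate guard 2.
Row target 2 is strictly dominated by row target 3 (2>0); eliminate target 2.
Only (target 3, guard 1) remains, with payoff 2.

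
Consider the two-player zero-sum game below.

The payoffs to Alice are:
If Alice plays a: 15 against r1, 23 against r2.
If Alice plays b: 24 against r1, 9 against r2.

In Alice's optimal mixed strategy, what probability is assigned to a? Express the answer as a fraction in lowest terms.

15/23

Row minima are 15 and 9, so Alice's maximin is 15; column maxima are 24 and 23, so Bob's minimax is 23. These differ, so the equilibrium is in mixed strategies.
Let Alice play a with probability p. Bob is indifferent when 15p + 24(1−p) = 23p + 9(1−p), giving p = 15/23.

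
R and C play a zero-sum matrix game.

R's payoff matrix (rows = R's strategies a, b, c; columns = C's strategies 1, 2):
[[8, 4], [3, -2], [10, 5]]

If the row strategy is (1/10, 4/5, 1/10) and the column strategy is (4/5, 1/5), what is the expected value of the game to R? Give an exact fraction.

161/50

Against (4/5, 1/5), each row's expected payoff is a: 36/5; b: 2; c: 9.
Taking the (1/10, 4/5, 1/10)-weighted average: (1/10)·(36/5) + (4/5)·(2) + (1/10)·(9) = 161/50.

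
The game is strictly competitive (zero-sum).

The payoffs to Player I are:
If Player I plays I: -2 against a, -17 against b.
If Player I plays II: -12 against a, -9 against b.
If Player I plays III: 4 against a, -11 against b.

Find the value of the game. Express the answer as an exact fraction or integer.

-28/3

Row I is strictly dominated by row III, so Player I never plays it.
The remaining 2×2 game on (II, III) × (a, b) has no saddle point. Let Player I play II with probability p; indifference gives −12p + 4(1−p) = −9p − 11(1−p), so p = 5/6.
Similarly Player II's optimal q on a is 1/9, and the value is -12·(1/9) + (-9)·(8/9) = -28/3.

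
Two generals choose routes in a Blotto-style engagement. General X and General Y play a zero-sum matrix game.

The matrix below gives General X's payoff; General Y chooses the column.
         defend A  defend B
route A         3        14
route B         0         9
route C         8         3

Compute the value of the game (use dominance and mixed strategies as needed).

103/16

Row route B is strictly dominated by row route A, so General X never plays it.
The remaining 2×2 game on (route A, route C) × (defend A, defend B) has no saddle point. Let General X play route A with probability p; indifference gives 3p + 8(1−p) = 14p + 3(1−p), so p = 5/16.
Similarly General Y's optimal q on defend A is 11/16, and the value is 3·(11/16) + (14)·(5/16) = 103/16.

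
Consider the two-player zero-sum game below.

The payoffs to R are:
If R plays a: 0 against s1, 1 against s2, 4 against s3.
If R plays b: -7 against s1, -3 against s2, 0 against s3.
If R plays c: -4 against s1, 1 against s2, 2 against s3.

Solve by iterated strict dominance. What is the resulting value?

0

Column s2 is strictly dominated by s1 for C (0<1, -7<-3, -4<1); eliminate s2.
Column s3 is strictly dominated by s1 for C (0<4, -7<0, -4<2); eliminate s3.
Row c is strictly dominated by row a (0>-4); eliminate c.
Row b is strictly dominated by row a (0>-7); eliminate b.
Only (a, s1) remains, with payoff 0.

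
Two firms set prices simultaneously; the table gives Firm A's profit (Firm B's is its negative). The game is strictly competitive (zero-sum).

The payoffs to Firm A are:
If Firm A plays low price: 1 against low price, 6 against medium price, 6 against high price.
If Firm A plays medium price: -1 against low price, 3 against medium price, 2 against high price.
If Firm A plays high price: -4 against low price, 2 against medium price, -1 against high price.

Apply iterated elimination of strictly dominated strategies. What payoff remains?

Row medium price is strictly dominated by row low price (1>-1, 6>3, 6>2); eliminate medium price.
Column high price is strictly dominated by low price for Firm B (1<6, -4<-1); eliminate high price.
Column medium price is strictly dominated by low price for Firm B (1<6, -4<2); eliminate medium price.
Row high price is strictly dominated by row low price (1>-4); eliminate high price.
Only (low price, low price) remains, with payoff 1.

1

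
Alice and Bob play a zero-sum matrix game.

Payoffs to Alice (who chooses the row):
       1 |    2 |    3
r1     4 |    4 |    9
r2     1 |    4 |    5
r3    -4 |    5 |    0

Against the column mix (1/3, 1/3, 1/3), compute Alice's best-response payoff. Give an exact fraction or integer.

r1: (4)·(1/3) + (4)·(1/3) + (9)·(1/3) = 17/3.
r2: (1)·(1/3) + (4)·(1/3) + (5)·(1/3) = 10/3.
r3: (-4)·(1/3) + (5)·(1/3) + (0)·(1/3) = 1/3.
The best pure response is r1 with expected payoff 17/3.

17/3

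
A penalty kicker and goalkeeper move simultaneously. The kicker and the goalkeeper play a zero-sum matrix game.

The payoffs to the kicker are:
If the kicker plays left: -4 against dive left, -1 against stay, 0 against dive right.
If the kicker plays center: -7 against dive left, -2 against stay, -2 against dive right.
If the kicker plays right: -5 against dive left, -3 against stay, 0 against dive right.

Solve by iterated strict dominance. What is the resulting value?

Row center is strictly dominated by row left (-4>-7, -1>-2, 0>-2); eliminate center.
Column dive right is strictly dominated by dive left for the goalkeeper (-4<0, -5<0); eliminate dive right.
Row right is strictly dominated by row left (-4>-5, -1>-3); eliminate right.
Column stay is strictly dominated by dive left for the goalkeeper (-4<-1); eliminate stay.
Only (left, dive left) remains, with payoff -4.

-4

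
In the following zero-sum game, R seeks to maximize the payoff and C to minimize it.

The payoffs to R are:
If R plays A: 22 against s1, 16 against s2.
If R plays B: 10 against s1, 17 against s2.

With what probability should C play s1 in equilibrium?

1/13

Row minima are 16 and 10, so R's maximin is 16; column maxima are 22 and 17, so C's minimax is 17. These differ, so the equilibrium is in mixed strategies.
Let C play s1 with probability q. R is indifferent when 22q + 16(1−q) = 10q + 17(1−q), giving q = 1/13.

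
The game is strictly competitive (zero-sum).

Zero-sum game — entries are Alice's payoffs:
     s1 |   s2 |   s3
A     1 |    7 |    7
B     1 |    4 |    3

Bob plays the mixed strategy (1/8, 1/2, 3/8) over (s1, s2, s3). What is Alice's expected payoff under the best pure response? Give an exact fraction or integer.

25/4

A: (1)·(1/8) + (7)·(1/2) + (7)·(3/8) = 25/4.
B: (1)·(1/8) + (4)·(1/2) + (3)·(3/8) = 13/4.
The best pure response is A with expected payoff 25/4.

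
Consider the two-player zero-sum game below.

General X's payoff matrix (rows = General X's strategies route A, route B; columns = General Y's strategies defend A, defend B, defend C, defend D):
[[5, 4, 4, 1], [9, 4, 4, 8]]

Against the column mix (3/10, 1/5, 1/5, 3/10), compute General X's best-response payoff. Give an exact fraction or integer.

67/10

route A: (5)·(3/10) + (4)·(1/5) + (4)·(1/5) + (1)·(3/10) = 17/5.
route B: (9)·(3/10) + (4)·(1/5) + (4)·(1/5) + (8)·(3/10) = 67/10.
The best pure response is route B with expected payoff 67/10.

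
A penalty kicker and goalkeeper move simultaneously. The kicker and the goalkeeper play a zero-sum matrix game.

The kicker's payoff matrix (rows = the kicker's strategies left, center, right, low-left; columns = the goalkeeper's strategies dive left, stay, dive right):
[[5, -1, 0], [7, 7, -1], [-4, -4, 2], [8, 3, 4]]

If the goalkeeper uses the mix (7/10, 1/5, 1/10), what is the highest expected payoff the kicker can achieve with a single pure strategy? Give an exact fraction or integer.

33/5

left: (5)·(7/10) + (-1)·(1/5) + (0)·(1/10) = 33/10.
center: (7)·(7/10) + (7)·(1/5) + (-1)·(1/10) = 31/5.
right: (-4)·(7/10) + (-4)·(1/5) + (2)·(1/10) = -17/5.
low-left: (8)·(7/10) + (3)·(1/5) + (4)·(1/10) = 33/5.
The best pure response is low-left with expected payoff 33/5.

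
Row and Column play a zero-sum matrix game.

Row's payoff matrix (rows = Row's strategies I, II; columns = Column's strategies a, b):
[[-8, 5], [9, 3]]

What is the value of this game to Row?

69/19

Row minima are -8 and 3, so Row's maximin is 3; column maxima are 9 and 5, so Column's minimax is 5. These differ, so the equilibrium is in mixed strategies.
Let Row play I with probability p. Column is indifferent when −8p + 9(1−p) = 5p + 3(1−p), giving p = 6/19.
Let Column play a with probability q. Row is indifferent when −8q + 5(1−q) = 9q + 3(1−q), giving q = 2/19.
The value is -8·(2/19) + (5)·(17/19) = 69/19.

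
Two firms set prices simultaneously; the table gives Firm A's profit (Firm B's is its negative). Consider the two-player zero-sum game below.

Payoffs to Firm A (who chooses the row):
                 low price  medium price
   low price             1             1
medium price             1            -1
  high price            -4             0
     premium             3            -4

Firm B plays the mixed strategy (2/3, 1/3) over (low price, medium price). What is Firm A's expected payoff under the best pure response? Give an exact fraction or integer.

1

low price: (1)·(2/3) + (1)·(1/3) = 1.
medium price: (1)·(2/3) + (-1)·(1/3) = 1/3.
high price: (-4)·(2/3) + (0)·(1/3) = -8/3.
premium: (3)·(2/3) + (-4)·(1/3) = 2/3.
The best pure response is low price with expected payoff 1.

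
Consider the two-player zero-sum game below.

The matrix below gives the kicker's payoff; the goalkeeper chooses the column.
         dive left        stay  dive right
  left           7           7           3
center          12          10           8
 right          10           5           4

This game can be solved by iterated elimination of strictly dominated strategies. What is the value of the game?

8

Column stay is strictly dominated by dive right for the goalkeeper (3<7, 8<10, 4<5); eliminate stay.
Row left is strictly dominated by row center (12>7, 8>3); eliminate left.
Column dive left is strictly dominated by dive right for the goalkeeper (8<12, 4<10); eliminate dive left.
Row right is strictly dominated by row center (8>4); eliminate right.
Only (center, dive right) remains, with payoff 8.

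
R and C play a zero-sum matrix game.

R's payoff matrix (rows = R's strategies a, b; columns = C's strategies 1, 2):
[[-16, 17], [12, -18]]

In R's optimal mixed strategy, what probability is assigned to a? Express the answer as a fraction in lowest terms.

10/21

Row minima are -16 and -18, so R's maximin is -16; column maxima are 12 and 17, so C's minimax is 12. These differ, so the equilibrium is in mixed strategies.
Let R play a with probability p. C is indifferent when −16p + 12(1−p) = 17p − 18(1−p), giving p = 10/21.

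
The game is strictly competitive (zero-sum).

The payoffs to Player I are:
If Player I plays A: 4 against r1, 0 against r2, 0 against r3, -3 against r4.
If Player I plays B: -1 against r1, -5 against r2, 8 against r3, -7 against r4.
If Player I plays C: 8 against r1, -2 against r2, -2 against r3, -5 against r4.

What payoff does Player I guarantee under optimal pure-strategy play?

Row minima: -3, -7, -5 → Player I's maximin is -3.
Column maxima: 8, 0, 8, -3 → Player II's minimax is -3.
They coincide at (A, r4), so the value is -3.

-3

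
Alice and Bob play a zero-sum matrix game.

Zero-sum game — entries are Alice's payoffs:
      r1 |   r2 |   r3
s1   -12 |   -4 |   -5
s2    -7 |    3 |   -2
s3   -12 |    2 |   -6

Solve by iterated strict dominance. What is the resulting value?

-7

Column r2 is strictly dominated by r1 for Bob (-12<-4, -7<3, -12<2); eliminate r2.
Column r3 is strictly dominated by r1 for Bob (-12<-5, -7<-2, -12<-6); eliminate r3.
Row s1 is strictly dominated by row s2 (-7>-12); eliminate s1.
Row s3 is strictly dominated by row s2 (-7>-12); eliminate s3.
Only (s2, r1) remains, with payoff -7.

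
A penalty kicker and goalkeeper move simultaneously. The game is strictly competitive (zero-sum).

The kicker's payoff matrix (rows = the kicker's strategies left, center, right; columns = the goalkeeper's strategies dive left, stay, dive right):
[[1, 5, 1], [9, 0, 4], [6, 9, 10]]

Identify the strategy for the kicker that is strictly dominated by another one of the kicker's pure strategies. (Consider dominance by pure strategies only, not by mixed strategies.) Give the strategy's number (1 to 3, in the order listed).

Compare left with right: 6 > 1, 9 > 5, 10 > 1.
So right strictly dominates left for the kicker; left is strictly dominated.

1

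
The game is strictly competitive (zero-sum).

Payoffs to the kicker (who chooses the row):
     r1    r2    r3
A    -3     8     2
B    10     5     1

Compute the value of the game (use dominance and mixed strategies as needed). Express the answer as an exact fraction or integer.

23/14

Column r2 is strictly dominated by r3 for the goalkeeper (it gives the kicker more in every row).
The remaining 2×2 game on (A, B) × (r1, r3) has no saddle point. Let the kicker play A with probability p; indifference gives −3p + 10(1−p) = 2p + (1−p), so p = 9/14.
Similarly the goalkeeper's optimal q on r1 is 1/14, and the value is -3·(1/14) + (2)·(13/14) = 23/14.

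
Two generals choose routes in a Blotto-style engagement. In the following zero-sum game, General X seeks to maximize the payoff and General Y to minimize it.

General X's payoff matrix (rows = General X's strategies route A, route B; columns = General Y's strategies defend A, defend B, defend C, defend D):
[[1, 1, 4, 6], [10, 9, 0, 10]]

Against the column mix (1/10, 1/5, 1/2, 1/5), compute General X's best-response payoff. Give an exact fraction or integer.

24/5

route A: (1)·(1/10) + (1)·(1/5) + (4)·(1/2) + (6)·(1/5) = 7/2.
route B: (10)·(1/10) + (9)·(1/5) + (0)·(1/2) + (10)·(1/5) = 24/5.
The best pure response is route B with expected payoff 24/5.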